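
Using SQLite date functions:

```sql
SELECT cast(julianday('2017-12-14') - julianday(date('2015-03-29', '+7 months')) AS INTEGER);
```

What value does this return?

777

Adding +7 months to 2015-03-29 gives 2015-10-29.
2 days remain in October 2015 after the 29th (31 − 29).
Full months from November 2015 through November 2017 contribute their day counts.
Then 14 days into December 2017.
Total: 2 + 30 + 31 + 31 + 29 + 31 + 30 + 31 + 30 + 31 + 31 + 30 + 31 + 30 + 31 + 31 + 28 + 31 + 30 + 31 + 30 + 31 + 31 + 30 + 31 + 30 + 14 = 777.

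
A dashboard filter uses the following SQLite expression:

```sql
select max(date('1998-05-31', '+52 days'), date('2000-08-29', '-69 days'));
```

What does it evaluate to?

date('1998-05-31', '+52 days') → 1998-07-22.
date('2000-08-29', '-69 days') → 2000-06-21.
Later of the two is 2000-06-21.

2000-06-21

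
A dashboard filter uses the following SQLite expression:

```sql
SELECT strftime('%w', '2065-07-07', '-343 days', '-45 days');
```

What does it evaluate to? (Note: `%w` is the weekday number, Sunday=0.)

6

First apply '-343 days', '-45 days': 2065-07-07 → 2064-06-14.
2064-06-14 is a Saturday; with Sunday=0 that is 6.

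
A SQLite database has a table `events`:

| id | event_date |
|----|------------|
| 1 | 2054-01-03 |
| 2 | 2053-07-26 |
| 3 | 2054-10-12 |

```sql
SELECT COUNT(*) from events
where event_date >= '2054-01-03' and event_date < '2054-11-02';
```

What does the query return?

Rows in [2054-01-03, 2054-11-02): 2054-01-03, 2054-10-12 → 2 rows.

2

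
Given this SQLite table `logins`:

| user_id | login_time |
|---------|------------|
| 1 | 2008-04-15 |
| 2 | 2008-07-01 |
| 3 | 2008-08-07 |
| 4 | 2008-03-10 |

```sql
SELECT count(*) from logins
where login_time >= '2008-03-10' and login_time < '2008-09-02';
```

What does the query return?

4

Rows in [2008-03-10, 2008-09-02): 2008-04-15, 2008-07-01, 2008-08-07, 2008-03-10 → 4 rows.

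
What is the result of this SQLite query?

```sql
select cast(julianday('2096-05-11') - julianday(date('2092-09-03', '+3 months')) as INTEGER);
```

Adding +3 months to 2092-09-03 gives 2092-12-03.
28 days remain in December 2092 after the 3rd (31 − 3).
Full months from January 2093 through April 2096 contribute their day counts.
Then 11 days into May 2096.
Total: 28 + 31 + 28 + 31 + 30 + 31 + 30 + 31 + 31 + 30 + 31 + 30 + 31 + 31 + 28 + 31 + 30 + 31 + 30 + 31 + 31 + 30 + 31 + 30 + 31 + 31 + 28 + 31 + 30 + 31 + 30 + 31 + 31 + 30 + 31 + 30 + 31 + 31 + 29 + 31 + 30 + 11 = 1255.

1255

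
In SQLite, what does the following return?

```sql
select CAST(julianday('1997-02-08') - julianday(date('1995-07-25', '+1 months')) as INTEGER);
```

Adding +1 month to 1995-07-25 gives 1995-08-25.
6 days remain in August 1995 after the 25th (31 − 25).
Full months from September 1995 through January 1997 contribute their day counts.
Then 8 days into February 1997.
Total: 6 + 30 + 31 + 30 + 31 + 31 + 29 + 31 + 30 + 31 + 30 + 31 + 31 + 30 + 31 + 30 + 31 + 31 + 8 = 533.

533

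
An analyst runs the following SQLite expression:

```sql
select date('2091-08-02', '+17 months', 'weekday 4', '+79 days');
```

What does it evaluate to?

Adding +17 months to 2091-08-02 gives 2093-01-02.
`weekday 4` advances to the next Thursday; 2093-01-02 is a Friday, so it moves forward to 2093-01-08.
Applying '+79 days' to 2093-01-08: counting 79 days forward gives 2093-03-28.

2093-03-28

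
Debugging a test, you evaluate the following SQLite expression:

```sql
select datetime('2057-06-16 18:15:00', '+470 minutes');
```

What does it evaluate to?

2057-06-17 02:05:00

470 minutes = 7h 50m; +470 minutes from 2057-06-16 18:15:00 is 2057-06-17 02:05:00 (crosses midnight).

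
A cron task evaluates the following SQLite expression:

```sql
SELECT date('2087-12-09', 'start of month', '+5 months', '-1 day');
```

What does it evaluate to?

2088-04-30

`start of month` rewinds 2087-12-09 to 2087-12-01.
Adding +5 months to 2087-12-01 gives 2088-05-01.
Going back 1 day from 2088-05-01 reaches 2088-04-30 (last day of April, 30 days).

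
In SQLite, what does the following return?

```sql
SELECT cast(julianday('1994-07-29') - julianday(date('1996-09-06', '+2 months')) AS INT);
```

Adding +2 months to 1996-09-06 gives 1996-11-06.
2 days remain in July 1994 after the 29th (31 − 29).
Full months from August 1994 through October 1996 contribute their day counts.
Then 6 days into November 1996.
Total: 2 + 31 + 30 + 31 + 30 + 31 + 31 + 28 + 31 + 30 + 31 + 30 + 31 + 31 + 30 + 31 + 30 + 31 + 31 + 29 + 31 + 30 + 31 + 30 + 31 + 31 + 30 + 31 + 6 = 831.
The subtraction is earlier − later, so the result is −831 → -831.

-831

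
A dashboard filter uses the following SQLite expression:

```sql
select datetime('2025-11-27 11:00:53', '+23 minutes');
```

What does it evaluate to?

2025-11-27 11:23:53

+23 minutes from 2025-11-27 11:00:53 is 2025-11-27 11:23:53.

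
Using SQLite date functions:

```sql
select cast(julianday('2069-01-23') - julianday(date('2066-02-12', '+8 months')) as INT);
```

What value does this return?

834

Adding +8 months to 2066-02-12 gives 2066-10-12.
19 days remain in October 2066 after the 12th (31 − 12).
Full months from November 2066 through December 2068 contribute their day counts.
Then 23 days into January 2069.
Total: 19 + 30 + 31 + 31 + 28 + 31 + 30 + 31 + 30 + 31 + 31 + 30 + 31 + 30 + 31 + 31 + 29 + 31 + 30 + 31 + 30 + 31 + 31 + 30 + 31 + 30 + 31 + 23 = 834.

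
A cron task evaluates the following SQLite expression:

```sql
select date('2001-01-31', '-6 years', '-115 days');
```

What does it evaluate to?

1994-10-08

Adding -6 years to 2001-01-31 gives 1995-01-31.
Applying '-115 days' to 1995-01-31: counting 115 days back gives 1994-10-08.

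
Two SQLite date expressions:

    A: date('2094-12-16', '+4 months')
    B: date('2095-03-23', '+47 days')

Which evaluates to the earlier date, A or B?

A

A = 2095-04-16.
B = 2095-05-09.
A is earlier.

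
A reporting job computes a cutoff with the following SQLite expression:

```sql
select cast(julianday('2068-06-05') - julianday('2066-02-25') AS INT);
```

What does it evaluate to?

3 days remain in February 2066 after the 25th (28 − 25).
Full months from March 2066 through May 2068 contribute their day counts.
Then 5 days into June 2068.
Total: 3 + 31 + 30 + 31 + 30 + 31 + 31 + 30 + 31 + 30 + 31 + 31 + 28 + 31 + 30 + 31 + 30 + 31 + 31 + 30 + 31 + 30 + 31 + 31 + 29 + 31 + 30 + 31 + 5 = 831.

831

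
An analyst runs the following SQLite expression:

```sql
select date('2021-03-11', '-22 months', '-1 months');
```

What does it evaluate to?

2019-04-11

Adding -22 months to 2021-03-11 gives 2019-05-11.
Adding -1 month to 2019-05-11 gives 2019-04-11.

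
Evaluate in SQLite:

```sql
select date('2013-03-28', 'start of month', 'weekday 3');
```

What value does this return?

2013-03-06

`start of month` rewinds 2013-03-28 to 2013-03-01.
`weekday 3` advances to the next Wednesday; 2013-03-01 is a Friday, so it moves forward to 2013-03-06.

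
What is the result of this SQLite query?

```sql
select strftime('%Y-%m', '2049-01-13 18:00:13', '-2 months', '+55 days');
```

2049-01

First apply '-2 months', '+55 days': 2049-01-13 18:00:13 → 2049-01-07 18:00:13.
`%Y-%m` extracts the year-month: 2049-01.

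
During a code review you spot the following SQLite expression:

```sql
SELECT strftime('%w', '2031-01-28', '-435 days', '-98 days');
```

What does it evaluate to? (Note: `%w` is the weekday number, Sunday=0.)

1

First apply '-435 days', '-98 days': 2031-01-28 → 2029-08-13.
2029-08-13 is a Monday; with Sunday=0 that is 1.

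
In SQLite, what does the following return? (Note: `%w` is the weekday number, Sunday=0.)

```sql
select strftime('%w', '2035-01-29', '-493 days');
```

First apply '-493 days': 2035-01-29 → 2033-09-23.
2033-09-23 is a Friday; with Sunday=0 that is 5.

5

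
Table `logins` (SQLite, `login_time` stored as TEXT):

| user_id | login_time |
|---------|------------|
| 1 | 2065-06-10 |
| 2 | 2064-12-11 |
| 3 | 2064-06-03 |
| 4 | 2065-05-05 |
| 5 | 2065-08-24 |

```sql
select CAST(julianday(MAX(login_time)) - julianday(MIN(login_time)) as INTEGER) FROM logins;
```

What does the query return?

447

MIN = 2064-06-03, MAX = 2065-08-24.
27 days remain in June 2064 after the 3rd (30 − 3).
Full months from July 2064 through July 2065 contribute their day counts.
Then 24 days into August 2065.
Total: 27 + 31 + 31 + 30 + 31 + 30 + 31 + 31 + 28 + 31 + 30 + 31 + 30 + 31 + 24 = 447.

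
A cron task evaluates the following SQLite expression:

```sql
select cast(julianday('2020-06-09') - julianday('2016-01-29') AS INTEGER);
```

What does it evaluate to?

1593

2 days remain in January 2016 after the 29th (31 − 29).
Full months from February 2016 through May 2020 contribute their day counts.
Then 9 days into June 2020.
Total: 2 + 29 + 31 + 30 + 31 + 30 + 31 + 31 + 30 + 31 + 30 + 31 + 31 + 28 + 31 + 30 + 31 + 30 + 31 + 31 + 30 + 31 + 30 + 31 + 31 + 28 + 31 + 30 + 31 + 30 + 31 + 31 + 30 + 31 + 30 + 31 + 31 + 28 + 31 + 30 + 31 + 30 + 31 + 31 + 30 + 31 + 30 + 31 + 31 + 29 + 31 + 30 + 31 + 9 = 1593.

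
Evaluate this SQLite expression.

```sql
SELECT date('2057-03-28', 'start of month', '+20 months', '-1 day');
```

2058-10-31

`start of month` rewinds 2057-03-28 to 2057-03-01.
Adding +20 months to 2057-03-01 gives 2058-11-01.
Going back 1 day from 2058-11-01 reaches 2058-10-31 (last day of October, 31 days).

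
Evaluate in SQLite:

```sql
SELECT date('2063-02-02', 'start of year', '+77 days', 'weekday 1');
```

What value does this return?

`start of year` rewinds 2063-02-02 to 2063-01-01.
Applying '+77 days' to 2063-01-01: counting 77 days forward gives 2063-03-19.
`weekday 1` advances to the next Monday; 2063-03-19 is already a Monday, so it stays at 2063-03-19.

2063-03-19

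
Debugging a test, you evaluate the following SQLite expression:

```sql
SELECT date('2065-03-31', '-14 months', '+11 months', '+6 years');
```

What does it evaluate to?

Adding -14 months to 2065-03-31 gives 2064-01-31.
Adding +11 months to 2064-01-31 gives 2064-12-31.
Adding +6 years to 2064-12-31 gives 2070-12-31.

2070-12-31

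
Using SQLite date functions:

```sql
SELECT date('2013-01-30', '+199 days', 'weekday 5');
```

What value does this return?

Applying '+199 days' to 2013-01-30: counting 199 days forward gives 2013-08-17.
`weekday 5` advances to the next Friday; 2013-08-17 is a Saturday, so it moves forward to 2013-08-23.

2013-08-23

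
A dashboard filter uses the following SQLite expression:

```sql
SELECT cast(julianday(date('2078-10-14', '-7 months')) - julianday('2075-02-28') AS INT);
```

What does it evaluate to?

1110

Adding -7 months to 2078-10-14 gives 2078-03-14.
0 days remain in February 2075 after the 28th (28 − 28).
Full months from March 2075 through February 2078 contribute their day counts.
Then 14 days into March 2078.
Total: 0 + 31 + 30 + 31 + 30 + 31 + 31 + 30 + 31 + 30 + 31 + 31 + 29 + 31 + 30 + 31 + 30 + 31 + 31 + 30 + 31 + 30 + 31 + 31 + 28 + 31 + 30 + 31 + 30 + 31 + 31 + 30 + 31 + 30 + 31 + 31 + 28 + 14 = 1110.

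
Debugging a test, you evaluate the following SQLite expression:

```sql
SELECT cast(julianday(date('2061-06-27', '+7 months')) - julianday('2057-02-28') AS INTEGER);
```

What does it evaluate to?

1794

Adding +7 months to 2061-06-27 gives 2062-01-27.
0 days remain in February 2057 after the 28th (28 − 28).
Full months from March 2057 through December 2061 contribute their day counts.
Then 27 days into January 2062.
Total: 0 + 31 + 30 + 31 + 30 + 31 + 31 + 30 + 31 + 30 + 31 + 31 + 28 + 31 + 30 + 31 + 30 + 31 + 31 + 30 + 31 + 30 + 31 + 31 + 28 + 31 + 30 + 31 + 30 + 31 + 31 + 30 + 31 + 30 + 31 + 31 + 29 + 31 + 30 + 31 + 30 + 31 + 31 + 30 + 31 + 30 + 31 + 31 + 28 + 31 + 30 + 31 + 30 + 31 + 31 + 30 + 31 + 30 + 31 + 27 = 1794.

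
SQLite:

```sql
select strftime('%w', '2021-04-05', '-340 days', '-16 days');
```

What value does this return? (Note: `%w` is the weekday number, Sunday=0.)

First apply '-340 days', '-16 days': 2021-04-05 → 2020-04-14.
2020-04-14 is a Tuesday; with Sunday=0 that is 2.

2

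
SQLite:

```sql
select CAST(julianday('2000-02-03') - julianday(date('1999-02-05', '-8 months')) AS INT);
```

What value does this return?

608

Adding -8 months to 1999-02-05 gives 1998-06-05.
25 days remain in June 1998 after the 5th (30 − 5).
Full months from July 1998 through January 2000 contribute their day counts.
Then 3 days into February 2000.
Total: 25 + 31 + 31 + 30 + 31 + 30 + 31 + 31 + 28 + 31 + 30 + 31 + 30 + 31 + 31 + 30 + 31 + 30 + 31 + 31 + 3 = 608.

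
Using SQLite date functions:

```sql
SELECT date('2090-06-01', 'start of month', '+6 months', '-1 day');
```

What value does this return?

2090-11-30

`start of month` rewinds 2090-06-01 to 2090-06-01.
Adding +6 months to 2090-06-01 gives 2090-12-01.
Going back 1 day from 2090-12-01 reaches 2090-11-30 (last day of November, 30 days).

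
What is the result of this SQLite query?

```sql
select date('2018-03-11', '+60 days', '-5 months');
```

2017-12-10

Applying '+60 days' to 2018-03-11: counting 60 days forward gives 2018-05-10.
Adding -5 months to 2018-05-10 gives 2017-12-10.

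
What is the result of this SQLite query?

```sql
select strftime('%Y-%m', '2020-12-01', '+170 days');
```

First apply '+170 days': 2020-12-01 → 2021-05-20.
`%Y-%m` extracts the year-month: 2021-05.

2021-05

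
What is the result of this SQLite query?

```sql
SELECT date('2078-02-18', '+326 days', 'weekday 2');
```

2079-01-10

Applying '+326 days' to 2078-02-18: counting 326 days forward gives 2079-01-10.
`weekday 2` advances to the next Tuesday; 2079-01-10 is already a Tuesday, so it stays at 2079-01-10.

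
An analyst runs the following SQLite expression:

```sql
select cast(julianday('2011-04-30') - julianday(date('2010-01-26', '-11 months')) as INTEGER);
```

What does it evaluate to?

Adding -11 months to 2010-01-26 gives 2009-02-26.
2 days remain in February 2009 after the 26th (28 − 26).
Full months from March 2009 through March 2011 contribute their day counts.
Then 30 days into April 2011.
Total: 2 + 31 + 30 + 31 + 30 + 31 + 31 + 30 + 31 + 30 + 31 + 31 + 28 + 31 + 30 + 31 + 30 + 31 + 31 + 30 + 31 + 30 + 31 + 31 + 28 + 31 + 30 = 793.

793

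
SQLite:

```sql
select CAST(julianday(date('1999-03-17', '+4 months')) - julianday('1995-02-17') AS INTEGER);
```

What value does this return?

Adding +4 months to 1999-03-17 gives 1999-07-17.
11 days remain in February 1995 after the 17th (28 − 17).
Full months from March 1995 through June 1999 contribute their day counts.
Then 17 days into July 1999.
Total: 11 + 31 + 30 + 31 + 30 + 31 + 31 + 30 + 31 + 30 + 31 + 31 + 29 + 31 + 30 + 31 + 30 + 31 + 31 + 30 + 31 + 30 + 31 + 31 + 28 + 31 + 30 + 31 + 30 + 31 + 31 + 30 + 31 + 30 + 31 + 31 + 28 + 31 + 30 + 31 + 30 + 31 + 31 + 30 + 31 + 30 + 31 + 31 + 28 + 31 + 30 + 31 + 30 + 17 = 1611.

1611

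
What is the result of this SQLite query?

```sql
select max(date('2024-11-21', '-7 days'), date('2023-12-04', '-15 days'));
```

2024-11-14

date('2024-11-21', '-7 days') → 2024-11-14.
date('2023-12-04', '-15 days') → 2023-11-19.
Later of the two is 2024-11-14.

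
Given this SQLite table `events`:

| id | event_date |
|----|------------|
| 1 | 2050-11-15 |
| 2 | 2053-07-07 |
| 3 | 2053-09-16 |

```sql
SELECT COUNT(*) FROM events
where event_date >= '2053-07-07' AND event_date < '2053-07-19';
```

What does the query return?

Rows in [2053-07-07, 2053-07-19): 2053-07-07 → 1 row.

1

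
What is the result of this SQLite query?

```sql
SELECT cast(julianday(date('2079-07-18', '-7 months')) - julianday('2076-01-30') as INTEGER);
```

Adding -7 months to 2079-07-18 gives 2078-12-18.
1 day remains in January 2076 after the 30th (31 − 30).
Full months from February 2076 through November 2078 contribute their day counts.
Then 18 days into December 2078.
Total: 1 + 29 + 31 + 30 + 31 + 30 + 31 + 31 + 30 + 31 + 30 + 31 + 31 + 28 + 31 + 30 + 31 + 30 + 31 + 31 + 30 + 31 + 30 + 31 + 31 + 28 + 31 + 30 + 31 + 30 + 31 + 31 + 30 + 31 + 30 + 18 = 1053.

1053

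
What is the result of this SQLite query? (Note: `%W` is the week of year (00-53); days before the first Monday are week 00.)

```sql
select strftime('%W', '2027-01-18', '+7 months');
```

33

First apply '+7 months': 2027-01-18 → 2027-08-18.
2027-08-18 is a Wednesday. SQLite's %W counts Mondays since the year started; the result is 33.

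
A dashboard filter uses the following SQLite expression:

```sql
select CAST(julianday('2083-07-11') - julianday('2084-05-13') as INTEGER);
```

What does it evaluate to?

-307

20 days remain in July 2083 after the 11th (31 − 11).
Full months from August 2083 through April 2084 contribute their day counts.
Then 13 days into May 2084.
Total: 20 + 31 + 30 + 31 + 30 + 31 + 31 + 29 + 31 + 30 + 13 = 307.
The subtraction is earlier − later, so the result is −307 → -307.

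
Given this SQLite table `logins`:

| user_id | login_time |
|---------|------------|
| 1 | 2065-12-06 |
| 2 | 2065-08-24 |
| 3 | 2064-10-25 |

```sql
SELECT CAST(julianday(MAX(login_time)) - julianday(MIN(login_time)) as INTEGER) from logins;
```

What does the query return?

MIN = 2064-10-25, MAX = 2065-12-06.
6 days remain in October 2064 after the 25th (31 − 25).
Full months from November 2064 through November 2065 contribute their day counts.
Then 6 days into December 2065.
Total: 6 + 30 + 31 + 31 + 28 + 31 + 30 + 31 + 30 + 31 + 31 + 30 + 31 + 30 + 6 = 407.

407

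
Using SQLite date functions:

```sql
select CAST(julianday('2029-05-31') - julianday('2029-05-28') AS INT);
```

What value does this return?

3

Both dates are in May 2029: 31 − 28 = 3.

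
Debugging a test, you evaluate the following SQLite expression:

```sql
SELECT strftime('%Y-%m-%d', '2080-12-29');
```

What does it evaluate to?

2080-12-29

`%Y-%m-%d` extracts the ISO date: 2080-12-29.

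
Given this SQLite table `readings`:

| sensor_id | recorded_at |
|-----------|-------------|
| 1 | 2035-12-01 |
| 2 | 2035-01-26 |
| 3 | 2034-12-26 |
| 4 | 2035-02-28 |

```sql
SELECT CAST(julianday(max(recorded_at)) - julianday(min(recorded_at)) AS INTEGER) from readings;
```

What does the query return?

340

MIN = 2034-12-26, MAX = 2035-12-01.
5 days remain in December 2034 after the 26th (31 − 26).
Full months from January 2035 through November 2035 contribute their day counts.
Then 1 day into December 2035.
Total: 5 + 31 + 28 + 31 + 30 + 31 + 30 + 31 + 31 + 30 + 31 + 30 + 1 = 340.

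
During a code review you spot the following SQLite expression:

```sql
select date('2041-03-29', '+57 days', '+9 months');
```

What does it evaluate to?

Applying '+57 days' to 2041-03-29: counting 57 days forward gives 2041-05-25.
Adding +9 months to 2041-05-25 gives 2042-02-25.

2042-02-25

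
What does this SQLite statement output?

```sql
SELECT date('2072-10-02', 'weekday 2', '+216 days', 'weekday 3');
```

`weekday 2` advances to the next Tuesday; 2072-10-02 is a Sunday, so it moves forward to 2072-10-04.
Applying '+216 days' to 2072-10-04: counting 216 days forward gives 2073-05-08.
`weekday 3` advances to the next Wednesday; 2073-05-08 is a Monday, so it moves forward to 2073-05-10.

2073-05-10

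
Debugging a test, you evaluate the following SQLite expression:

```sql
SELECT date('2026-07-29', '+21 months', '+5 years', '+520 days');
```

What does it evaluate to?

2034-10-01

Adding +21 months to 2026-07-29 gives 2028-04-29.
Adding +5 years to 2028-04-29 gives 2033-04-29.
Applying '+520 days' to 2033-04-29: counting 520 days forward gives 2034-10-01.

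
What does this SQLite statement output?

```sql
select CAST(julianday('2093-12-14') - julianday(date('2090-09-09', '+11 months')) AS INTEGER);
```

858

Adding +11 months to 2090-09-09 gives 2091-08-09.
22 days remain in August 2091 after the 9th (31 − 9).
Full months from September 2091 through November 2093 contribute their day counts.
Then 14 days into December 2093.
Total: 22 + 30 + 31 + 30 + 31 + 31 + 29 + 31 + 30 + 31 + 30 + 31 + 31 + 30 + 31 + 30 + 31 + 31 + 28 + 31 + 30 + 31 + 30 + 31 + 31 + 30 + 31 + 30 + 14 = 858.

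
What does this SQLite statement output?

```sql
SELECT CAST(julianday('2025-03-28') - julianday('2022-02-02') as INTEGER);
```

1150

26 days remain in February 2022 after the 2nd (28 − 2).
Full months from March 2022 through February 2025 contribute their day counts.
Then 28 days into March 2025.
Total: 26 + 31 + 30 + 31 + 30 + 31 + 31 + 30 + 31 + 30 + 31 + 31 + 28 + 31 + 30 + 31 + 30 + 31 + 31 + 30 + 31 + 30 + 31 + 31 + 29 + 31 + 30 + 31 + 30 + 31 + 31 + 30 + 31 + 30 + 31 + 31 + 28 + 28 = 1150.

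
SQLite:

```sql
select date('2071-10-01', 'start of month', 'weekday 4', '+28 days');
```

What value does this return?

`start of month` rewinds 2071-10-01 to 2071-10-01.
`weekday 4` advances to the next Thursday; 2071-10-01 is already a Thursday, so it stays at 2071-10-01.
Advancing 28 more days within October lands on 2071-10-29.

2071-10-29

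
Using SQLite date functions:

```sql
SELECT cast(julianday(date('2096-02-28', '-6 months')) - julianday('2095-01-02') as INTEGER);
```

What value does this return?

Adding -6 months to 2096-02-28 gives 2095-08-28.
29 days remain in January 2095 after the 2nd (31 − 2).
Full months from February 2095 through July 2095 contribute their day counts.
Then 28 days into August 2095.
Total: 29 + 28 + 31 + 30 + 31 + 30 + 31 + 28 = 238.

238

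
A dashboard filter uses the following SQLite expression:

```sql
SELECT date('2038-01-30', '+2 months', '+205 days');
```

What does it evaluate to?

Adding +2 months to 2038-01-30 gives 2038-03-30.
Applying '+205 days' to 2038-03-30: counting 205 days forward gives 2038-10-21.

2038-10-21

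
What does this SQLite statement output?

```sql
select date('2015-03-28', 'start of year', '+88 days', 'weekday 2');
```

2015-03-31

`start of year` rewinds 2015-03-28 to 2015-01-01.
Applying '+88 days' to 2015-01-01: counting 88 days forward gives 2015-03-30.
`weekday 2` advances to the next Tuesday; 2015-03-30 is a Monday, so it moves forward to 2015-03-31.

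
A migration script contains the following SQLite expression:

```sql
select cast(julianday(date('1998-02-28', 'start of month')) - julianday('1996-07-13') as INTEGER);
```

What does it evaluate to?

568

`start of month` rewinds 1998-02-28 to 1998-02-01.
18 days remain in July 1996 after the 13th (31 − 13).
Full months from August 1996 through January 1998 contribute their day counts.
Then 1 day into February 1998.
Total: 18 + 31 + 30 + 31 + 30 + 31 + 31 + 28 + 31 + 30 + 31 + 30 + 31 + 31 + 30 + 31 + 30 + 31 + 31 + 1 = 568.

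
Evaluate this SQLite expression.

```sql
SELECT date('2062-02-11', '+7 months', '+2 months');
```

2062-11-11

Adding +7 months to 2062-02-11 gives 2062-09-11.
Adding +2 months to 2062-09-11 gives 2062-11-11.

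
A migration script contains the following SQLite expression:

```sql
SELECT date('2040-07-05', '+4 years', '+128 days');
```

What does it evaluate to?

2044-11-10

Adding +4 years to 2040-07-05 gives 2044-07-05.
Applying '+128 days' to 2044-07-05: counting 128 days forward gives 2044-11-10.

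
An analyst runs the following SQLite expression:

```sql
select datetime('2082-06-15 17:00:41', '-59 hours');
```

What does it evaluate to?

-59 hours from 2082-06-15 17:00:41 is 2082-06-13 06:00:41 (crosses midnight).

2082-06-13 06:00:41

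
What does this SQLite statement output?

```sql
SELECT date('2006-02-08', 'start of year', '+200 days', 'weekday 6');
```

`start of year` rewinds 2006-02-08 to 2006-01-01.
Applying '+200 days' to 2006-01-01: counting 200 days forward gives 2006-07-20.
`weekday 6` advances to the next Saturday; 2006-07-20 is a Thursday, so it moves forward to 2006-07-22.

2006-07-22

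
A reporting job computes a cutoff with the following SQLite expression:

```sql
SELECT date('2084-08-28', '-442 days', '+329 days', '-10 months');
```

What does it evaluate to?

2083-07-07

Applying '-442 days' to 2084-08-28: counting 442 days back gives 2083-06-13.
Applying '+329 days' to 2083-06-13: counting 329 days forward gives 2084-05-07.
Adding -10 months to 2084-05-07 gives 2083-07-07.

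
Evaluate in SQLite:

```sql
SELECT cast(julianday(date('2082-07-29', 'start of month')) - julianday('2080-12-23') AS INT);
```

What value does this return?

555

`start of month` rewinds 2082-07-29 to 2082-07-01.
8 days remain in December 2080 after the 23rd (31 − 23).
Full months from January 2081 through June 2082 contribute their day counts.
Then 1 day into July 2082.
Total: 8 + 31 + 28 + 31 + 30 + 31 + 30 + 31 + 31 + 30 + 31 + 30 + 31 + 31 + 28 + 31 + 30 + 31 + 30 + 1 = 555.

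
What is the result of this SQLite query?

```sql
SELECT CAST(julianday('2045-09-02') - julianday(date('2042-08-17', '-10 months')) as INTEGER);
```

1416

Adding -10 months to 2042-08-17 gives 2041-10-17.
14 days remain in October 2041 after the 17th (31 − 17).
Full months from November 2041 through August 2045 contribute their day counts.
Then 2 days into September 2045.
Total: 14 + 30 + 31 + 31 + 28 + 31 + 30 + 31 + 30 + 31 + 31 + 30 + 31 + 30 + 31 + 31 + 28 + 31 + 30 + 31 + 30 + 31 + 31 + 30 + 31 + 30 + 31 + 31 + 29 + 31 + 30 + 31 + 30 + 31 + 31 + 30 + 31 + 30 + 31 + 31 + 28 + 31 + 30 + 31 + 30 + 31 + 31 + 2 = 1416.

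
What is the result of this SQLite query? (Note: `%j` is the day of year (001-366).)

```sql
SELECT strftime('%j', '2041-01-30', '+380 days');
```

045

First apply '+380 days': 2041-01-30 → 2042-02-14.
Day-of-year for 2042-02-14: days since 2042-01-01 inclusive = 45, zero-padded to 045.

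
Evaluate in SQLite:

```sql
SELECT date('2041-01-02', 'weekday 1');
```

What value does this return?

`weekday 1` advances to the next Monday; 2041-01-02 is a Wednesday, so it moves forward to 2041-01-07.

2041-01-07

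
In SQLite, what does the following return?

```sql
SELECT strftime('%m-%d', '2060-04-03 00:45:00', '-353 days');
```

04-16

First apply '-353 days': 2060-04-03 00:45:00 → 2059-04-16 00:45:00.
`%m-%d` extracts the month-day: 04-16.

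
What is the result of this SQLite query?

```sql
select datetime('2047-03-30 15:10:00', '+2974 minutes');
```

2047-04-01 16:44:00

2974 minutes = 49h 34m; +2974 minutes from 2047-03-30 15:10:00 is 2047-04-01 16:44:00 (crosses midnight).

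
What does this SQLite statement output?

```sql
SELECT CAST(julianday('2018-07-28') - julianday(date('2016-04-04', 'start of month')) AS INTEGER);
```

`start of month` rewinds 2016-04-04 to 2016-04-01.
29 days remain in April 2016 after the 1st (30 − 1).
Full months from May 2016 through June 2018 contribute their day counts.
Then 28 days into July 2018.
Total: 29 + 31 + 30 + 31 + 31 + 30 + 31 + 30 + 31 + 31 + 28 + 31 + 30 + 31 + 30 + 31 + 31 + 30 + 31 + 30 + 31 + 31 + 28 + 31 + 30 + 31 + 30 + 28 = 848.

848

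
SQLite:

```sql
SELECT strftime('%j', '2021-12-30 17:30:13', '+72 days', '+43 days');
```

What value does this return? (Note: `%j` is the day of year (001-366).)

114

First apply '+72 days', '+43 days': 2021-12-30 17:30:13 → 2022-04-24 17:30:13.
Day-of-year for 2022-04-24: days since 2022-01-01 inclusive = 114, zero-padded to 114.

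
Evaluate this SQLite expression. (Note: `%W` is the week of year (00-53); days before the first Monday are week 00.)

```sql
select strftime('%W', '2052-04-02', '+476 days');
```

29

First apply '+476 days': 2052-04-02 → 2053-07-22.
2053-07-22 is a Tuesday. SQLite's %W counts Mondays since the year started; the result is 29.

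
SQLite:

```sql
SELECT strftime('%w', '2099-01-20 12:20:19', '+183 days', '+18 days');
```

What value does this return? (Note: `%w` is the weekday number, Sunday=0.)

First apply '+183 days', '+18 days': 2099-01-20 12:20:19 → 2099-08-09 12:20:19.
2099-08-09 is a Sunday; with Sunday=0 that is 0.

0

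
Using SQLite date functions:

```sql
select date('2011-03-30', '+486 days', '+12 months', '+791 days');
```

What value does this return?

Applying '+486 days' to 2011-03-30: counting 486 days forward gives 2012-07-28.
Adding +12 months to 2012-07-28 gives 2013-07-28.
Applying '+791 days' to 2013-07-28: counting 791 days forward gives 2015-09-27.

2015-09-27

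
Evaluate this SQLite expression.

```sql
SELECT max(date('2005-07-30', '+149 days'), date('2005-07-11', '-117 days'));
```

date('2005-07-30', '+149 days') → 2005-12-26.
date('2005-07-11', '-117 days') → 2005-03-16.
Later of the two is 2005-12-26.

2005-12-26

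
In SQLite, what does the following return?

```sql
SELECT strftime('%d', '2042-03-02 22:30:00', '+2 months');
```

02

First apply '+2 months': 2042-03-02 22:30:00 → 2042-05-02 22:30:00.
`%d` extracts the 2-digit day of month: 02.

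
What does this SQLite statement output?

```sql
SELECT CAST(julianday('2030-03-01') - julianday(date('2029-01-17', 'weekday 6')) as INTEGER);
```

`weekday 6` advances to the next Saturday; 2029-01-17 is a Wednesday, so it moves forward to 2029-01-20.
11 days remain in January 2029 after the 20th (31 − 20).
Full months from February 2029 through February 2030 contribute their day counts.
Then 1 day into March 2030.
Total: 11 + 28 + 31 + 30 + 31 + 30 + 31 + 31 + 30 + 31 + 30 + 31 + 31 + 28 + 1 = 405.

405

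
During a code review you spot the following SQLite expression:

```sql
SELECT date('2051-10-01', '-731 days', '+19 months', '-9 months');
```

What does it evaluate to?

Applying '-731 days' to 2051-10-01: counting 731 days back gives 2049-09-30.
Adding +19 months to 2049-09-30 gives 2051-04-30.
Adding -9 months to 2051-04-30 gives 2050-07-30.

2050-07-30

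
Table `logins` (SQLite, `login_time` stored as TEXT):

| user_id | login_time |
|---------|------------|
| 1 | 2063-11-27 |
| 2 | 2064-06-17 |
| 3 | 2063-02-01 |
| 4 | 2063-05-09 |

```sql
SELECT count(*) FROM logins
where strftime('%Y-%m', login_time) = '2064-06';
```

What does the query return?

1

Rows with year-month 2064-06: 2064-06-17 → 1.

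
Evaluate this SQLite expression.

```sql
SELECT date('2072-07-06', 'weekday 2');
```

`weekday 2` advances to the next Tuesday; 2072-07-06 is a Wednesday, so it moves forward to 2072-07-12.

2072-07-12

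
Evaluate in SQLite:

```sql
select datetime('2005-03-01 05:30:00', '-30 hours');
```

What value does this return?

2005-02-27 23:30:00

-30 hours from 2005-03-01 05:30:00 is 2005-02-27 23:30:00 (crosses midnight).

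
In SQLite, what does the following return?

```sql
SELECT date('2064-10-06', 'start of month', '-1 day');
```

`start of month` rewinds 2064-10-06 to 2064-10-01.
Going back 1 day from 2064-10-01 reaches 2064-09-30 (last day of September, 30 days).

2064-09-30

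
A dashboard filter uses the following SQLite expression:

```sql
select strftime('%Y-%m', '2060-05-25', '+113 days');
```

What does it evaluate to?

2060-09

First apply '+113 days': 2060-05-25 → 2060-09-15.
`%Y-%m` extracts the year-month: 2060-09.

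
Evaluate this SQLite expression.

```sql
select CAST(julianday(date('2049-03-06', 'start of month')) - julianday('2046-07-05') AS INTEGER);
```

`start of month` rewinds 2049-03-06 to 2049-03-01.
26 days remain in July 2046 after the 5th (31 − 5).
Full months from August 2046 through February 2049 contribute their day counts.
Then 1 day into March 2049.
Total: 26 + 31 + 30 + 31 + 30 + 31 + 31 + 28 + 31 + 30 + 31 + 30 + 31 + 31 + 30 + 31 + 30 + 31 + 31 + 29 + 31 + 30 + 31 + 30 + 31 + 31 + 30 + 31 + 30 + 31 + 31 + 28 + 1 = 970.

970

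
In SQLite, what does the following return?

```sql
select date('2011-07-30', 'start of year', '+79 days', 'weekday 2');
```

`start of year` rewinds 2011-07-30 to 2011-01-01.
Applying '+79 days' to 2011-01-01: counting 79 days forward gives 2011-03-21.
`weekday 2` advances to the next Tuesday; 2011-03-21 is a Monday, so it moves forward to 2011-03-22.

2011-03-22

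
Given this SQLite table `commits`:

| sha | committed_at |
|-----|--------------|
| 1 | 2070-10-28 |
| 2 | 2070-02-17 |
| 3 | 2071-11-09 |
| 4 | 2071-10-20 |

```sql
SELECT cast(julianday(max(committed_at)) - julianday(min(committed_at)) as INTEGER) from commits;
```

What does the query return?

630

MIN = 2070-02-17, MAX = 2071-11-09.
11 days remain in February 2070 after the 17th (28 − 17).
Full months from March 2070 through October 2071 contribute their day counts.
Then 9 days into November 2071.
Total: 11 + 31 + 30 + 31 + 30 + 31 + 31 + 30 + 31 + 30 + 31 + 31 + 28 + 31 + 30 + 31 + 30 + 31 + 31 + 30 + 31 + 9 = 630.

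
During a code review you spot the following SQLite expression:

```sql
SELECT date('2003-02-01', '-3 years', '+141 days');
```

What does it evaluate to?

Adding -3 years to 2003-02-01 gives 2000-02-01.
Applying '+141 days' to 2000-02-01: counting 141 days forward gives 2000-06-21.

2000-06-21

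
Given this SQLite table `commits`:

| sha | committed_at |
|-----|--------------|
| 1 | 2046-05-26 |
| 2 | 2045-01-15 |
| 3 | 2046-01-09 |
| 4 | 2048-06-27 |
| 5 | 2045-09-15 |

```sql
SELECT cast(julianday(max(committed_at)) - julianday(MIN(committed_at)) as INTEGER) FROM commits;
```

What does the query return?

1259

MIN = 2045-01-15, MAX = 2048-06-27.
16 days remain in January 2045 after the 15th (31 − 15).
Full months from February 2045 through May 2048 contribute their day counts.
Then 27 days into June 2048.
Total: 16 + 28 + 31 + 30 + 31 + 30 + 31 + 31 + 30 + 31 + 30 + 31 + 31 + 28 + 31 + 30 + 31 + 30 + 31 + 31 + 30 + 31 + 30 + 31 + 31 + 28 + 31 + 30 + 31 + 30 + 31 + 31 + 30 + 31 + 30 + 31 + 31 + 29 + 31 + 30 + 31 + 27 = 1259.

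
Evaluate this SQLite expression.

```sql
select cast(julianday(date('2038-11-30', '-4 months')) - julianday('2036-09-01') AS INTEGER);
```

697

Adding -4 months to 2038-11-30 gives 2038-07-30.
29 days remain in September 2036 after the 1st (30 − 1).
Full months from October 2036 through June 2038 contribute their day counts.
Then 30 days into July 2038.
Total: 29 + 31 + 30 + 31 + 31 + 28 + 31 + 30 + 31 + 30 + 31 + 31 + 30 + 31 + 30 + 31 + 31 + 28 + 31 + 30 + 31 + 30 + 30 = 697.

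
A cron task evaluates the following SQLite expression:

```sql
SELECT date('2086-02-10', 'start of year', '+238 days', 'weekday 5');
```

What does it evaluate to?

2086-08-30

`start of year` rewinds 2086-02-10 to 2086-01-01.
Applying '+238 days' to 2086-01-01: counting 238 days forward gives 2086-08-27.
`weekday 5` advances to the next Friday; 2086-08-27 is a Tuesday, so it moves forward to 2086-08-30.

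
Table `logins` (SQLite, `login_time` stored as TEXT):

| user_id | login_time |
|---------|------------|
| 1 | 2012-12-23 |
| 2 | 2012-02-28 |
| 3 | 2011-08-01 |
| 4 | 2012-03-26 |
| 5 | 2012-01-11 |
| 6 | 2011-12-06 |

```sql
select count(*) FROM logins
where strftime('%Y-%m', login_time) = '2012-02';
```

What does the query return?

Rows with year-month 2012-02: 2012-02-28 → 1.

1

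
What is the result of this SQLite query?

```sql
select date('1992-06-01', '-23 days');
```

Going back 1 day from 1992-06-01 reaches 1992-05-31 (last day of May, 31 days).
Going back 22 days within May lands on 1992-05-09.

1992-05-09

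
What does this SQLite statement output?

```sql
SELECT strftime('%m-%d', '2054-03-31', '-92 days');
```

12-29

First apply '-92 days': 2054-03-31 → 2053-12-29.
`%m-%d` extracts the month-day: 12-29.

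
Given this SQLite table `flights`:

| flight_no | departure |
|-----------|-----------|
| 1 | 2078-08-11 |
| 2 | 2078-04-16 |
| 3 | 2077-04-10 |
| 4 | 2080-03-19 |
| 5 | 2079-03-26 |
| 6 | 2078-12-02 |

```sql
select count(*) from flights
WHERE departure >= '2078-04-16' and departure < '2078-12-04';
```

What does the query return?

Rows in [2078-04-16, 2078-12-04): 2078-08-11, 2078-04-16, 2078-12-02 → 3 rows.

3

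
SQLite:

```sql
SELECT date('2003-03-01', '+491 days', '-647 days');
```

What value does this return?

Applying '+491 days' to 2003-03-01: counting 491 days forward gives 2004-07-04.
Applying '-647 days' to 2004-07-04: counting 647 days back gives 2002-09-26.

2002-09-26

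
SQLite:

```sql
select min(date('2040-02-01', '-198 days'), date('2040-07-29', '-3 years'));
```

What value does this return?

date('2040-02-01', '-198 days') → 2039-07-18.
date('2040-07-29', '-3 years') → 2037-07-29.
Earlier of the two is 2037-07-29.

2037-07-29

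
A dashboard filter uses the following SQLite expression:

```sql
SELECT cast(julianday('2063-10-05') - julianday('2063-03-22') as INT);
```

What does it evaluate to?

9 days remain in March 2063 after the 22nd (31 − 22).
Full months from April 2063 through September 2063 contribute their day counts.
Then 5 days into October 2063.
Total: 9 + 30 + 31 + 30 + 31 + 31 + 30 + 5 = 197.

197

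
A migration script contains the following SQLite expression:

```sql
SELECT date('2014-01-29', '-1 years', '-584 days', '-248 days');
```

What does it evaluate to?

2010-10-20

Adding -1 year to 2014-01-29 gives 2013-01-29.
Applying '-584 days' to 2013-01-29: counting 584 days back gives 2011-06-25.
Applying '-248 days' to 2011-06-25: counting 248 days back gives 2010-10-20.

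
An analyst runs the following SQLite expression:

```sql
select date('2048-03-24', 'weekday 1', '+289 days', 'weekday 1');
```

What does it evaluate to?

2049-01-18

`weekday 1` advances to the next Monday; 2048-03-24 is a Tuesday, so it moves forward to 2048-03-30.
Applying '+289 days' to 2048-03-30: counting 289 days forward gives 2049-01-13.
`weekday 1` advances to the next Monday; 2049-01-13 is a Wednesday, so it moves forward to 2049-01-18.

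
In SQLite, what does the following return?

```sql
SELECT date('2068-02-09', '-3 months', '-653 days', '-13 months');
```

Adding -3 months to 2068-02-09 gives 2067-11-09.
Applying '-653 days' to 2067-11-09: counting 653 days back gives 2066-01-25.
Adding -13 months to 2066-01-25 gives 2064-12-25.

2064-12-25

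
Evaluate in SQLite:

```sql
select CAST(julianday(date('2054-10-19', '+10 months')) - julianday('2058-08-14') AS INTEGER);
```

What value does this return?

Adding +10 months to 2054-10-19 gives 2055-08-19.
12 days remain in August 2055 after the 19th (31 − 19).
Full months from September 2055 through July 2058 contribute their day counts.
Then 14 days into August 2058.
Total: 12 + 30 + 31 + 30 + 31 + 31 + 29 + 31 + 30 + 31 + 30 + 31 + 31 + 30 + 31 + 30 + 31 + 31 + 28 + 31 + 30 + 31 + 30 + 31 + 31 + 30 + 31 + 30 + 31 + 31 + 28 + 31 + 30 + 31 + 30 + 31 + 14 = 1091.
The subtraction is earlier − later, so the result is −1091 → -1091.

-1091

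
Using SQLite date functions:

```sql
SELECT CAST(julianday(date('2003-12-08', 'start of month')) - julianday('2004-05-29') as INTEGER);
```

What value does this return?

-180

`start of month` rewinds 2003-12-08 to 2003-12-01.
30 days remain in December 2003 after the 1st (31 − 1).
January 2004: 31 days.
February 2004: 29 days (leap year).
March 2004: 31 days.
April 2004: 30 days.
Then 29 days into May 2004.
Total: 30 + 31 + 29 + 31 + 30 + 29 = 180.
The subtraction is earlier − later, so the result is −180 → -180.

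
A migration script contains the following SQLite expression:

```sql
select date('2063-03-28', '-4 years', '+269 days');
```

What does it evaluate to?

Adding -4 years to 2063-03-28 gives 2059-03-28.
Applying '+269 days' to 2059-03-28: counting 269 days forward gives 2059-12-22.

2059-12-22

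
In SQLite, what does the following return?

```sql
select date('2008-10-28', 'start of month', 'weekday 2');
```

2008-10-07

`start of month` rewinds 2008-10-28 to 2008-10-01.
`weekday 2` advances to the next Tuesday; 2008-10-01 is a Wednesday, so it moves forward to 2008-10-07.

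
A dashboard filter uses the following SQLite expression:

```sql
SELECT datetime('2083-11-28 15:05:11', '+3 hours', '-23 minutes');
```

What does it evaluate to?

2083-11-28 17:42:11

+3 hours from 2083-11-28 15:05:11 is 2083-11-28 18:05:11.
-23 minutes from 2083-11-28 18:05:11 is 2083-11-28 17:42:11.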